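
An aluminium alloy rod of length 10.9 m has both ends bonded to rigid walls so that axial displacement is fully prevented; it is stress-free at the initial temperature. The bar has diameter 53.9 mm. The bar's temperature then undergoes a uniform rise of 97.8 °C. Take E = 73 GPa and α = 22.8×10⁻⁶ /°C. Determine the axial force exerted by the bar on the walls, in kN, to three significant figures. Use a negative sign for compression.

Free thermal expansion αLΔT = 22.8e-6 · 10900 · 97.8 = 24.31 mm.
The walls impose strain ε = −(24.31)/10900 = -2.2298e-03; σ = Eε = 73000 · -2.2298e-03 = -162.8 MPa.
Wall reaction R = σ·A = -162.8·2282 = -371400 N = -371.4 kN.

-371 kN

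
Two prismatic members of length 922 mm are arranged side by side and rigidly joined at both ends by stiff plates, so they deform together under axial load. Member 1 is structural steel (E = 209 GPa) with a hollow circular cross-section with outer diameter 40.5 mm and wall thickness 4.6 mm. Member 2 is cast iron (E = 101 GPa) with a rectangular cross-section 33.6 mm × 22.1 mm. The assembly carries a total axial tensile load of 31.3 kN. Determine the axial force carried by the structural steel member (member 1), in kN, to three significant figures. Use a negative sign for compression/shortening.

A_1 = 518.8 mm².
A_2 = 742.6 mm².
Equal strain + equilibrium ⇒ each member carries load in proportion to AE: A₁E₁ = 108400000 N, A₂E₂ = 75000000 N, ΣAE = 183400000 N.
F₁ = P·A₁E₁/ΣAE = 31300·108400000/183400000 = 18500 N.

18.5 kN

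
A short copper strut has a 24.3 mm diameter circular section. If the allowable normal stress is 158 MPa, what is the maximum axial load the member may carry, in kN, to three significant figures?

A = 463.8 mm².
P_max = σ_allow · A = 158 · 463.8 = 73280 N = 73.28 kN.

73.3 kN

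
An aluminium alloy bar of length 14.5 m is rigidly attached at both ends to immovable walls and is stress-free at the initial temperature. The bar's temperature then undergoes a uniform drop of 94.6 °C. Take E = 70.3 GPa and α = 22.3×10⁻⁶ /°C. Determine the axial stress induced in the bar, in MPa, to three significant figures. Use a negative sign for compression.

148 MPa

Free thermal expansion αLΔT = 22.3e-6 · 14500 · -94.6 = -30.59 mm.
The walls impose strain ε = −(-30.59)/14500 = 2.1096e-03; σ = Eε = 70300 · 2.1096e-03 = 148.3 MPa.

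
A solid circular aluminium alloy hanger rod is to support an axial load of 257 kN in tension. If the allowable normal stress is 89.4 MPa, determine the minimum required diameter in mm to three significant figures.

60.5 mm

Required area A ≥ P/σ_allow = 257000/89.4 = 2875 mm².
For a solid circular section, d ≥ √(4A/π) = 60.5 mm.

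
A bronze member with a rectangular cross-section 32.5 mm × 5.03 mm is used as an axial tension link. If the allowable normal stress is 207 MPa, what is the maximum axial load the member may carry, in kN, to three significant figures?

33.8 kN

A = 163.5 mm².
P_max = σ_allow · A = 207 · 163.5 = 33840 N = 33.84 kN.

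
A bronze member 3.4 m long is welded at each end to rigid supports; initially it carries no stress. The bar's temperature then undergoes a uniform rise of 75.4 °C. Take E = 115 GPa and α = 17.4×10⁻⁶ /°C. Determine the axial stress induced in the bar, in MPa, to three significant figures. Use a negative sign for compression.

Free thermal expansion αLΔT = 17.4e-6 · 3400 · 75.4 = 4.461 mm.
The walls impose strain ε = −(4.461)/3400 = -1.3120e-03; σ = Eε = 115000 · -1.3120e-03 = -150.9 MPa.

-151 MPa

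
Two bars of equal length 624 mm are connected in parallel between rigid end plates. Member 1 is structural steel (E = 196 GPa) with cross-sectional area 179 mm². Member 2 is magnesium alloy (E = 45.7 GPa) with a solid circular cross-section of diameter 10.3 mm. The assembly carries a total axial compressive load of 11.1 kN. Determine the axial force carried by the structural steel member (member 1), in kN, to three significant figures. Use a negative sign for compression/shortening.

-10.0 kN

A_2 = 83.32 mm².
Equal strain + equilibrium ⇒ each member carries load in proportion to AE: A₁E₁ = 35080000 N, A₂E₂ = 3808000 N, ΣAE = 38890000 N.
F₁ = P·A₁E₁/ΣAE = -11100·35080000/38890000 = -10010 N.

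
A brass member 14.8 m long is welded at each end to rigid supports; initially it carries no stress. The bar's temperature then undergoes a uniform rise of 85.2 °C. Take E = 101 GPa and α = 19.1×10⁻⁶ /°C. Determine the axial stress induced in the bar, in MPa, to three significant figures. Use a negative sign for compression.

-164 MPa

Free thermal expansion αLΔT = 19.1e-6 · 14800 · 85.2 = 24.08 mm.
The walls impose strain ε = −(24.08)/14800 = -1.6273e-03; σ = Eε = 101000 · -1.6273e-03 = -164.4 MPa.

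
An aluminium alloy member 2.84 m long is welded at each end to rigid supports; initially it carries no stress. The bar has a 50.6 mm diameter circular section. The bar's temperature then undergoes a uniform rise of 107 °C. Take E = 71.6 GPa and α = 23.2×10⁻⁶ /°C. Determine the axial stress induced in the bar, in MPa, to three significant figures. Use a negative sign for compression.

-178 MPa

Free thermal expansion αLΔT = 23.2e-6 · 2840 · 107 = 7.05 mm.
The walls impose strain ε = −(7.05)/2840 = -2.4824e-03; σ = Eε = 71600 · -2.4824e-03 = -177.7 MPa.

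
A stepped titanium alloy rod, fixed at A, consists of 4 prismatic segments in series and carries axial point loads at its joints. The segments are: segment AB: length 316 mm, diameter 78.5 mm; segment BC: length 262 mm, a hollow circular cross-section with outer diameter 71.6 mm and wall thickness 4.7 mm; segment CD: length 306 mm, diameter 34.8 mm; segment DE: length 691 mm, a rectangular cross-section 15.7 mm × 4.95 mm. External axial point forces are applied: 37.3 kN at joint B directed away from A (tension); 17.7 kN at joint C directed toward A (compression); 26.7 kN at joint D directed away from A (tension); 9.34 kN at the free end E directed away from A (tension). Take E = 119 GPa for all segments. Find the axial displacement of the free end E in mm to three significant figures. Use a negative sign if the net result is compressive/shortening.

0.867 mm

Internal axial forces (sectioning from the free end, tension +): N_DE = 9.34 kN, N_CD = 36.04 kN, N_BC = 18.34 kN, N_AB = 55.64 kN.
A_AB = 4840 mm².
A_BC = 987.8 mm².
A_CD = 951.1 mm².
A_DE = 77.72 mm².
δ_AB = 55640·316/(4840·119000) = 0.03053 mm
δ_BC = 18340·262/(987.8·119000) = 0.04088 mm
δ_CD = 36040·306/(951.1·119000) = 0.09743 mm
δ_DE = 9340·691/(77.72·119000) = 0.6979 mm
δ = Σδ_i = 0.8667 mm.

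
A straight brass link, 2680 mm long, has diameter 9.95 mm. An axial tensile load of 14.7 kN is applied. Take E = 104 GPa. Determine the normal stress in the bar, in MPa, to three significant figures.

A = 77.76 mm².
σ = N/A = 14700/77.76 = 189.1 MPa.

189 MPa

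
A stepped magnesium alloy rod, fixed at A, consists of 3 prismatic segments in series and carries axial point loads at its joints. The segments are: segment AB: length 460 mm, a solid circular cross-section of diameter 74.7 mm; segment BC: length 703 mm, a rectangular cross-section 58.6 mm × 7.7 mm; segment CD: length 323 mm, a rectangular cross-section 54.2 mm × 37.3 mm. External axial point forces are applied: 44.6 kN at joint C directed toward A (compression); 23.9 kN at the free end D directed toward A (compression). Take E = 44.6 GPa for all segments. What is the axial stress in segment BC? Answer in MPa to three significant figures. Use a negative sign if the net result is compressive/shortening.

Internal axial forces (sectioning from the free end, tension +): N_CD = -23.9 kN, N_BC = -68.5 kN, N_AB = -68.5 kN.
A_BC = 451.2 mm².
σ_BC = N_BC/A_BC = -68500/451.2 = -151.8 MPa.

-152 MPa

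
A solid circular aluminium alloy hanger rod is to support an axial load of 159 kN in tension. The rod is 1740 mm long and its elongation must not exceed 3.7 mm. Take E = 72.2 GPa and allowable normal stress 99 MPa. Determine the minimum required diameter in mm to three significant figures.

Required area A ≥ P/σ_allow = 159000/99 = 1606 mm².
For a solid circular section, d ≥ √(4A/π) = 45.22 mm.
Elongation limit: A ≥ PL/(Eδ_allow) = 159000·1740/(72200·3.7) = 1036 mm² ⇒ d ≥ 36.31 mm.
The stress limit governs.

45.2 mm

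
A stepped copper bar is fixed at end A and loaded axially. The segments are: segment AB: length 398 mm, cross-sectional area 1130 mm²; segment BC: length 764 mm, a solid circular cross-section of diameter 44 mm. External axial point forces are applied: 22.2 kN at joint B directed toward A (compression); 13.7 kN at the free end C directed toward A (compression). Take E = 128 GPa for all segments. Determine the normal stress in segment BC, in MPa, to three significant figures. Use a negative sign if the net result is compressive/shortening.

-9.01 MPa

Internal axial forces (sectioning from the free end, tension +): N_BC = -13.7 kN, N_AB = -35.9 kN.
A_BC = 1521 mm².
σ_BC = N_BC/A_BC = -13700/1521 = -9.01 MPa.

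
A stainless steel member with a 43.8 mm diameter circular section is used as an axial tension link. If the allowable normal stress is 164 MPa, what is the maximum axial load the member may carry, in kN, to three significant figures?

247 kN

A = 1507 mm².
P_max = σ_allow · A = 164 · 1507 = 247100 N = 247.1 kN.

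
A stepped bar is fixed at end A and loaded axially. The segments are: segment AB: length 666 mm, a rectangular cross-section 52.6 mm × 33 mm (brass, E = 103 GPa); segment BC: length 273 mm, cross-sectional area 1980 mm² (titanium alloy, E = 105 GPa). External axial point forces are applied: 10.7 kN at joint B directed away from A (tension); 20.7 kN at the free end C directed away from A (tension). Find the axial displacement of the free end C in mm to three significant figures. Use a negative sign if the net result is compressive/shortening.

Internal axial forces (sectioning from the free end, tension +): N_BC = 20.7 kN, N_AB = 31.4 kN.
A_AB = 1736 mm².
δ_AB = 31400·666/(1736·103000) = 0.117 mm
δ_BC = 20700·273/(1980·105000) = 0.02718 mm
δ = Σδ_i = 0.1441 mm.

0.144 mm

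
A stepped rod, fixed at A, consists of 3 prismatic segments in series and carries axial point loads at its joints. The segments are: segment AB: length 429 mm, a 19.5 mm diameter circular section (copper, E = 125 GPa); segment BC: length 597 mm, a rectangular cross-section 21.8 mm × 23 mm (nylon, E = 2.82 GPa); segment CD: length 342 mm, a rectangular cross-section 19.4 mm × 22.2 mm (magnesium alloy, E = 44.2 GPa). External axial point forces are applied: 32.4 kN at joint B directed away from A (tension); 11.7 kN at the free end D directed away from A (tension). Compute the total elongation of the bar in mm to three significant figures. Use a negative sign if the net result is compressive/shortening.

5.66 mm

Internal axial forces (sectioning from the free end, tension +): N_CD = 11.7 kN, N_BC = 11.7 kN, N_AB = 44.1 kN.
A_AB = 298.6 mm².
A_BC = 501.4 mm².
A_CD = 430.7 mm².
δ_AB = 44100·429/(298.6·125000) = 0.5068 mm
δ_BC = 11700·597/(501.4·2820) = 4.94 mm
δ_CD = 11700·342/(430.7·44200) = 0.2102 mm
δ = Σδ_i = 5.657 mm.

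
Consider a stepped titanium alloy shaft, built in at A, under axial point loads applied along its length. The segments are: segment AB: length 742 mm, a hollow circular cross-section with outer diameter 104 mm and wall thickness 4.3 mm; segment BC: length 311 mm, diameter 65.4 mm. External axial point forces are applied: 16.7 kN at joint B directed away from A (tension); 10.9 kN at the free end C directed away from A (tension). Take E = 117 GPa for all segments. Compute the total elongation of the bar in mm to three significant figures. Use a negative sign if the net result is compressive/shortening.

0.139 mm

Internal axial forces (sectioning from the free end, tension +): N_BC = 10.9 kN, N_AB = 27.6 kN.
A_AB = 1347 mm².
A_BC = 3359 mm².
δ_AB = 27600·742/(1347·117000) = 0.13 mm
δ_BC = 10900·311/(3359·117000) = 0.008625 mm
δ = Σδ_i = 0.1386 mm.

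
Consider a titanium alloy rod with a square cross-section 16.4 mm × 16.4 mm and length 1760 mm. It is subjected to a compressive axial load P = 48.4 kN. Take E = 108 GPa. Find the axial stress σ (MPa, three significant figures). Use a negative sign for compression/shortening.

A = 269 mm².
σ = N/A = -48400/269 = -180 MPa.

-180 MPa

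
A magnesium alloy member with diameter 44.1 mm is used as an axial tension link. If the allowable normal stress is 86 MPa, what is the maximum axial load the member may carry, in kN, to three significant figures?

131 kN

A = 1527 mm².
P_max = σ_allow · A = 86 · 1527 = 131400 N = 131.4 kN.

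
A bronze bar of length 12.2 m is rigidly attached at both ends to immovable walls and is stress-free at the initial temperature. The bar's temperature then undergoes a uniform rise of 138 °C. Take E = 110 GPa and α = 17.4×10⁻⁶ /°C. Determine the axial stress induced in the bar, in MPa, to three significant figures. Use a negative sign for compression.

-264 MPa

Free thermal expansion αLΔT = 17.4e-6 · 12200 · 138 = 29.29 mm.
The walls impose strain ε = −(29.29)/12200 = -2.4012e-03; σ = Eε = 110000 · -2.4012e-03 = -264.1 MPa.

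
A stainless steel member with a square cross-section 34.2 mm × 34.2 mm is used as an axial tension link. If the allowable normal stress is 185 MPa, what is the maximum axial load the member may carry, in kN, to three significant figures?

A = 1170 mm².
P_max = σ_allow · A = 185 · 1170 = 216400 N = 216.4 kN.

216 kN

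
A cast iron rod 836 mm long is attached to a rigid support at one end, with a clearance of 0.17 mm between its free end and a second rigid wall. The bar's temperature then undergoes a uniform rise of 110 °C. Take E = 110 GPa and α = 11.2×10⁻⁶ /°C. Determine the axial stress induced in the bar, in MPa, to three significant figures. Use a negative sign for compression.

-113 MPa

Free thermal expansion αLΔT = 11.2e-6 · 836 · 110 = 1.03 mm.
The walls engage after the gap closes; constrained expansion = 1.03 − 0.17 = 0.86 mm.
The walls impose strain ε = −(0.86)/836 = -1.0287e-03; σ = Eε = 110000 · -1.0287e-03 = -113.2 MPa.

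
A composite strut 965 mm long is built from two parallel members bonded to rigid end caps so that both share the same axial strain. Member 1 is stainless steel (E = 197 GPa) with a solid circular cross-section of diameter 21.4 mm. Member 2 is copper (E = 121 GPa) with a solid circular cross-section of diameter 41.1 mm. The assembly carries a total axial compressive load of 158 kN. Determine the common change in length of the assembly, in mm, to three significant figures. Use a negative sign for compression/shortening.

A_1 = 359.7 mm².
A_2 = 1327 mm².
Equal strain + equilibrium ⇒ each member carries load in proportion to AE: A₁E₁ = 70860000 N, A₂E₂ = 160500000 N, ΣAE = 231400000 N.
δ = PL/ΣAE = -158000·965/231400000 = -0.6589 mm.

-0.659 mm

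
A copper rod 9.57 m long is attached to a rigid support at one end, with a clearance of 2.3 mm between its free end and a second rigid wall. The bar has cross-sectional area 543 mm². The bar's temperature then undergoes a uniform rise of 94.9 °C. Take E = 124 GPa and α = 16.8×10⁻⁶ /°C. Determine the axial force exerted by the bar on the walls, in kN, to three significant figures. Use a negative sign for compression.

Free thermal expansion αLΔT = 16.8e-6 · 9570 · 94.9 = 15.26 mm.
The walls engage after the gap closes; constrained expansion = 15.26 − 2.3 = 12.96 mm.
The walls impose strain ε = −(12.96)/9570 = -1.3540e-03; σ = Eε = 124000 · -1.3540e-03 = -167.9 MPa.
Wall reaction R = σ·A = -167.9·543 = -91170 N = -91.17 kN.

-91.2 kN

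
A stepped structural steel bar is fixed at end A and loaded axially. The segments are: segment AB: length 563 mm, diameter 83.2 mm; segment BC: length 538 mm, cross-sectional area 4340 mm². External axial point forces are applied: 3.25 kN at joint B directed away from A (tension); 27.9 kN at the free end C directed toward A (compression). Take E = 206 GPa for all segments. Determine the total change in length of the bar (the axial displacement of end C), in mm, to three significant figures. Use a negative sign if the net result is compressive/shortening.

-0.0292 mm

Internal axial forces (sectioning from the free end, tension +): N_BC = -27.9 kN, N_AB = -24.65 kN.
A_AB = 5437 mm².
δ_AB = -24650·563/(5437·206000) = -0.01239 mm
δ_BC = -27900·538/(4340·206000) = -0.01679 mm
δ = Σδ_i = -0.02918 mm.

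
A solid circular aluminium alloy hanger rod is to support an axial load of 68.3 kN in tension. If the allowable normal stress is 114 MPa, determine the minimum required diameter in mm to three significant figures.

Required area A ≥ P/σ_allow = 68300/114 = 599.1 mm².
For a solid circular section, d ≥ √(4A/π) = 27.62 mm.

27.6 mm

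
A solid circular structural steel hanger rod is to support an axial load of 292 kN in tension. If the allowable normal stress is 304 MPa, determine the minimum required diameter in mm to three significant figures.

Required area A ≥ P/σ_allow = 292000/304 = 960.5 mm².
For a solid circular section, d ≥ √(4A/π) = 34.97 mm.

35.0 mm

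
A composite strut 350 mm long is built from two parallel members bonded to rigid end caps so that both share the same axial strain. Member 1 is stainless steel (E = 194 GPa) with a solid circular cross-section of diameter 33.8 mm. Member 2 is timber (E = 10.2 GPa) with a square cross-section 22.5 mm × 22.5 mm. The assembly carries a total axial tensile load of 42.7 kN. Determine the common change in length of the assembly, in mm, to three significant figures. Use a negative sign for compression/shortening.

A_1 = 897.3 mm².
A_2 = 506.2 mm².
Equal strain + equilibrium ⇒ each member carries load in proportion to AE: A₁E₁ = 174100000 N, A₂E₂ = 5164000 N, ΣAE = 179200000 N.
δ = PL/ΣAE = 42700·350/179200000 = 0.08338 mm.

0.0834 mm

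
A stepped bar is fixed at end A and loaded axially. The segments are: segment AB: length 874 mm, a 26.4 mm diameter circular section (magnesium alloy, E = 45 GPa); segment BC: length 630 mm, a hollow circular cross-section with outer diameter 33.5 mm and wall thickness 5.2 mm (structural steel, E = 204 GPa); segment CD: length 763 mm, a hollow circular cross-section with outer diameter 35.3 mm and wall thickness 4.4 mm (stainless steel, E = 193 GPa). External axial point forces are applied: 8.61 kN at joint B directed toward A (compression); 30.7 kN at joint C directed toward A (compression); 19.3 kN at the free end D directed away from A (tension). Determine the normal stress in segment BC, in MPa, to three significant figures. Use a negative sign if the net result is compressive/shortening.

-24.7 MPa

Internal axial forces (sectioning from the free end, tension +): N_CD = 19.3 kN, N_BC = -11.4 kN, N_AB = -20.01 kN.
A_BC = 462.3 mm².
σ_BC = N_BC/A_BC = -11400/462.3 = -24.66 MPa.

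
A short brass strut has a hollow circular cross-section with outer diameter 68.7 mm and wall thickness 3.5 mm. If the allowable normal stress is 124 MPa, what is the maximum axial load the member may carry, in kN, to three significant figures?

88.9 kN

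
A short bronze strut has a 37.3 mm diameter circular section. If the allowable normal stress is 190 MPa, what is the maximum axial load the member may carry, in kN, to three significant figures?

208 kN

A = 1093 mm².
P_max = σ_allow · A = 190 · 1093 = 207600 N = 207.6 kN.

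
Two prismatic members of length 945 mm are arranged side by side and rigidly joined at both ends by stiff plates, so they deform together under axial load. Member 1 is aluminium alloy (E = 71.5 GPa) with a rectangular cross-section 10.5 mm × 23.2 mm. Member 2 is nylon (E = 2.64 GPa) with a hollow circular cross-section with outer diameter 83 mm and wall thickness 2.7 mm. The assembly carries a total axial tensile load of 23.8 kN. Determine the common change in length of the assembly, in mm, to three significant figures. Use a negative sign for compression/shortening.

1.17 mm

A_1 = 243.6 mm².
A_2 = 681.1 mm².
Equal strain + equilibrium ⇒ each member carries load in proportion to AE: A₁E₁ = 17420000 N, A₂E₂ = 1798000 N, ΣAE = 19220000 N.
δ = PL/ΣAE = 23800·945/19220000 = 1.17 mm.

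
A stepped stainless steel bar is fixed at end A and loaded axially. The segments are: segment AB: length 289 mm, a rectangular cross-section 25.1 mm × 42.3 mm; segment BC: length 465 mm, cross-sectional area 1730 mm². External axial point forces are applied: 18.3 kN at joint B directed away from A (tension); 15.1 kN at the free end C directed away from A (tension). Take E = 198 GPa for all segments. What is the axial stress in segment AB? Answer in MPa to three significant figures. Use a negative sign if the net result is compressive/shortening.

Internal axial forces (sectioning from the free end, tension +): N_BC = 15.1 kN, N_AB = 33.4 kN.
A_AB = 1062 mm².
σ_AB = N_AB/A_AB = 33400/1062 = 31.46 MPa.

31.5 MPa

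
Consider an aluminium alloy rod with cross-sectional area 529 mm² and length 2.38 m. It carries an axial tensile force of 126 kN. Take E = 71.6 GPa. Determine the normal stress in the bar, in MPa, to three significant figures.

238 MPa

σ = N/A = 126000/529 = 238.2 MPa.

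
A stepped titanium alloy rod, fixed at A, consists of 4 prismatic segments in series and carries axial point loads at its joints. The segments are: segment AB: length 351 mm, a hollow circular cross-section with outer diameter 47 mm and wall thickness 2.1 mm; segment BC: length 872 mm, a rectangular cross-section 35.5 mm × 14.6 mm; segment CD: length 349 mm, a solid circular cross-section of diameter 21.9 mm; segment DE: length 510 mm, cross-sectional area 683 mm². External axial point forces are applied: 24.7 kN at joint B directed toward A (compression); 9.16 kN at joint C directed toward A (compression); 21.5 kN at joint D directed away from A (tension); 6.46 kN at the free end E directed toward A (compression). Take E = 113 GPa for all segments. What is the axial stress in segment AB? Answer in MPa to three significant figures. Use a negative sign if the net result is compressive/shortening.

-63.5 MPa

Internal axial forces (sectioning from the free end, tension +): N_DE = -6.46 kN, N_CD = 15.04 kN, N_BC = 5.88 kN, N_AB = -18.82 kN.
A_AB = 296.2 mm².
σ_AB = N_AB/A_AB = -18820/296.2 = -63.53 MPa.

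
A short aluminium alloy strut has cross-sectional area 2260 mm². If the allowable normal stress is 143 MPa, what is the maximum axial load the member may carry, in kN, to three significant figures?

323 kN

P_max = σ_allow · A = 143 · 2260 = 323200 N = 323.2 kN.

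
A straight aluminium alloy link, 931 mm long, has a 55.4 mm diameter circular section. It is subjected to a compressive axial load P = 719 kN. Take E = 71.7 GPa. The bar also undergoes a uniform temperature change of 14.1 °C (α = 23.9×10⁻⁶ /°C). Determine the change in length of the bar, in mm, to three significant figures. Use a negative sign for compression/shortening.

A = 2411 mm².
δ_mech = NL/(AE) = -719000·931/(2411·71700) = -3.873 mm.
δ_thermal = αLΔT = 23.9e-6·931·14.1 = 0.3137 mm.
δ = δ_mech + δ_thermal = -3.559 mm.

-3.56 mm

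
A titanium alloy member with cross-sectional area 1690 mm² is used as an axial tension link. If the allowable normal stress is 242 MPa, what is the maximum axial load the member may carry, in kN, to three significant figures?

P_max = σ_allow · A = 242 · 1690 = 409000 N = 409 kN.

409 kN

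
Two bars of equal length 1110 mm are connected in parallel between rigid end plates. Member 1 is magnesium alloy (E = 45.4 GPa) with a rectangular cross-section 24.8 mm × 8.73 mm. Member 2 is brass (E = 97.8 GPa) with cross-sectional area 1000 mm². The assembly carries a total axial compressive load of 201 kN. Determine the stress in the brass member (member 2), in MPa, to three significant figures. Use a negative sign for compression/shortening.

-183 MPa

A_1 = 216.5 mm².
Equal strain + equilibrium ⇒ each member carries load in proportion to AE: A₁E₁ = 9829000 N, A₂E₂ = 97800000 N, ΣAE = 107600000 N.
σ₂ = P·E₂/ΣAE = -201000·97800/107600000 = -182.6 MPa.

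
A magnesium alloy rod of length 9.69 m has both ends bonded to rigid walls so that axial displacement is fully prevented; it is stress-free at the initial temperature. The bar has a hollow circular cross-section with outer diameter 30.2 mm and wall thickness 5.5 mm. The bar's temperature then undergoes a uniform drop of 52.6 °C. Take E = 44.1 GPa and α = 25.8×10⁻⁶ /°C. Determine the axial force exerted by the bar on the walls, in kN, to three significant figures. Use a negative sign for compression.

25.5 kN

Free thermal expansion αLΔT = 25.8e-6 · 9690 · -52.6 = -13.15 mm.
The walls impose strain ε = −(-13.15)/9690 = 1.3571e-03; σ = Eε = 44100 · 1.3571e-03 = 59.85 MPa.
Wall reaction R = σ·A = 59.85·426.8 = 25540 N = 25.54 kN.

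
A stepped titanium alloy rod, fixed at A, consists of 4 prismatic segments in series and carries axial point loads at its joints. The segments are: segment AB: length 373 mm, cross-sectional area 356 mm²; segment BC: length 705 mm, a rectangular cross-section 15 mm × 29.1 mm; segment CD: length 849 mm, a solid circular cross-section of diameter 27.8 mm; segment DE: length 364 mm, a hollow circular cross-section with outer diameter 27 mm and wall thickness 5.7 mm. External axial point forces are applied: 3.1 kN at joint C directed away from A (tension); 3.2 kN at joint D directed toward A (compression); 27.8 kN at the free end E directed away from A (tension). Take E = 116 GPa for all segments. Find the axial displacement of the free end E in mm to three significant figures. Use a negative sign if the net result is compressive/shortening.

Internal axial forces (sectioning from the free end, tension +): N_DE = 27.8 kN, N_CD = 24.6 kN, N_BC = 27.7 kN, N_AB = 27.7 kN.
A_BC = 436.5 mm².
A_CD = 607 mm².
A_DE = 381.4 mm².
δ_AB = 27700·373/(356·116000) = 0.2502 mm
δ_BC = 27700·705/(436.5·116000) = 0.3857 mm
δ_CD = 24600·849/(607·116000) = 0.2966 mm
δ_DE = 27800·364/(381.4·116000) = 0.2287 mm
δ = Σδ_i = 1.161 mm.

1.16 mm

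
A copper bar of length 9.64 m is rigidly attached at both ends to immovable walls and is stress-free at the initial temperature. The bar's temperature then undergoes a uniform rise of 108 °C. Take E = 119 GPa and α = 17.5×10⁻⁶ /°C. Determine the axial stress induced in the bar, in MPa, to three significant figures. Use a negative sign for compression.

-225 MPa

Free thermal expansion αLΔT = 17.5e-6 · 9640 · 108 = 18.22 mm.
The walls impose strain ε = −(18.22)/9640 = -1.8900e-03; σ = Eε = 119000 · -1.8900e-03 = -224.9 MPa.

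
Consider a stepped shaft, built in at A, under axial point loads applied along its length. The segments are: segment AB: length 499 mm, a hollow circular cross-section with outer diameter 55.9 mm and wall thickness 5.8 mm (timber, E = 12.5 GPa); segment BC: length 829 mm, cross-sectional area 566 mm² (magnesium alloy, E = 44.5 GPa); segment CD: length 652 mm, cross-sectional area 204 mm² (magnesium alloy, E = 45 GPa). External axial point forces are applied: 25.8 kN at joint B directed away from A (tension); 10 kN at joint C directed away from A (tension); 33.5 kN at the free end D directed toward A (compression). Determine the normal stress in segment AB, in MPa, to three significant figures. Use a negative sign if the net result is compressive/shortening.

2.52 MPa

Internal axial forces (sectioning from the free end, tension +): N_CD = -33.5 kN, N_BC = -23.5 kN, N_AB = 2.3 kN.
A_AB = 912.9 mm².
σ_AB = N_AB/A_AB = 2300/912.9 = 2.519 MPa.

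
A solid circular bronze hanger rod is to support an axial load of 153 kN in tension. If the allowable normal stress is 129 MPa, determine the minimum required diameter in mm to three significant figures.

Required area A ≥ P/σ_allow = 153000/129 = 1186 mm².
For a solid circular section, d ≥ √(4A/π) = 38.86 mm.

38.9 mm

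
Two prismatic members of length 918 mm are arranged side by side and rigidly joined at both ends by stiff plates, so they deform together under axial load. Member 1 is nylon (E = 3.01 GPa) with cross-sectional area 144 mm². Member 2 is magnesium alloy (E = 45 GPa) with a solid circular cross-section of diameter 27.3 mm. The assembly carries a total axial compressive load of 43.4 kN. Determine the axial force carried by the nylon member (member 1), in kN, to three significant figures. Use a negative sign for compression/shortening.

-0.703 kN

A_2 = 585.3 mm².
Equal strain + equilibrium ⇒ each member carries load in proportion to AE: A₁E₁ = 433400 N, A₂E₂ = 26340000 N, ΣAE = 26770000 N.
F₁ = P·A₁E₁/ΣAE = -43400·433400/26770000 = -702.6 N.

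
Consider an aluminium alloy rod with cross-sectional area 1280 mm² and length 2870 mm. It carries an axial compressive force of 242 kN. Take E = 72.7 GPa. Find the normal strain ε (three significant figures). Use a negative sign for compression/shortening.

-0.00260

σ = N/A = -189.1 MPa; ε = σ/E = -189.1/72700 = -2.601e-03.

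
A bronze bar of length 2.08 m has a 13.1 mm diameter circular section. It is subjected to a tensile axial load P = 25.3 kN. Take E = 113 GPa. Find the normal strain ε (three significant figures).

A = 134.8 mm².
σ = N/A = 187.7 MPa; ε = σ/E = 187.7/113000 = 1.661e-03.

0.00166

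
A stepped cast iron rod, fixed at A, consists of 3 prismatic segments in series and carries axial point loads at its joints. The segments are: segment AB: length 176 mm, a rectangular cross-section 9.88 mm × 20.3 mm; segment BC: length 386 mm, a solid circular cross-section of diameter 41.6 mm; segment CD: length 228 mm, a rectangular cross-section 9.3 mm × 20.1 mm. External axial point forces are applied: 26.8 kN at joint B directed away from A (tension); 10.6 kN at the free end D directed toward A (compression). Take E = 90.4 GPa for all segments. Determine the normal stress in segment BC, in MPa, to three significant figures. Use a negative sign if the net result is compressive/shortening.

-7.80 MPa

Internal axial forces (sectioning from the free end, tension +): N_CD = -10.6 kN, N_BC = -10.6 kN, N_AB = 16.2 kN.
A_BC = 1359 mm².
σ_BC = N_BC/A_BC = -10600/1359 = -7.799 MPa.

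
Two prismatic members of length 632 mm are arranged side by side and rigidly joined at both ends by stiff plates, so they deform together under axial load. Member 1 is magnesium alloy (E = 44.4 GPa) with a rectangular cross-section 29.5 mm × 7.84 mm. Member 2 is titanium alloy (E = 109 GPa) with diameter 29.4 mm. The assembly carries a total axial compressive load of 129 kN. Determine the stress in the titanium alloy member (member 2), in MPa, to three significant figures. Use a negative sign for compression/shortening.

-167 MPa

A_1 = 231.3 mm².
A_2 = 678.9 mm².
Equal strain + equilibrium ⇒ each member carries load in proportion to AE: A₁E₁ = 10270000 N, A₂E₂ = 74000000 N, ΣAE = 84270000 N.
σ₂ = P·E₂/ΣAE = -129000·109000/84270000 = -166.9 MPa.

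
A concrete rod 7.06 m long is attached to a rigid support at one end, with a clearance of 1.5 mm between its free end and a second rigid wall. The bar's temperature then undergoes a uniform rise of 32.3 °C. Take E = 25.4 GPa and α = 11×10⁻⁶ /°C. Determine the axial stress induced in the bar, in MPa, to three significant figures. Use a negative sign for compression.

Free thermal expansion αLΔT = 11e-6 · 7060 · 32.3 = 2.508 mm.
The walls engage after the gap closes; constrained expansion = 2.508 − 1.5 = 1.008 mm.
The walls impose strain ε = −(1.008)/7060 = -1.4284e-04; σ = Eε = 25400 · -1.4284e-04 = -3.628 MPa.

-3.63 MPa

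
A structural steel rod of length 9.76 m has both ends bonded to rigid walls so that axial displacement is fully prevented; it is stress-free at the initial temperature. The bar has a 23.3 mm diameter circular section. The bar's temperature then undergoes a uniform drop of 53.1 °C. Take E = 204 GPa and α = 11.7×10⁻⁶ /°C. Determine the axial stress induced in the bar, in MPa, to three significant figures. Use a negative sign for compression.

Free thermal expansion αLΔT = 11.7e-6 · 9760 · -53.1 = -6.064 mm.
The walls impose strain ε = −(-6.064)/9760 = 6.2127e-04; σ = Eε = 204000 · 6.2127e-04 = 126.7 MPa.

127 MPa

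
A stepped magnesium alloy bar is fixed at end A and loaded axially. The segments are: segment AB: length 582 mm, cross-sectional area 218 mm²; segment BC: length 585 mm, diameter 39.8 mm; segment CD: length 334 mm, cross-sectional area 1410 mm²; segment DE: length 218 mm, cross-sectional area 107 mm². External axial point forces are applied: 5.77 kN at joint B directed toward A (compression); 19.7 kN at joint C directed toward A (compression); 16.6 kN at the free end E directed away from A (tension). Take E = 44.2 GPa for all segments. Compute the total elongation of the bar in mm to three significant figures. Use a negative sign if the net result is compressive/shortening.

0.285 mm

Internal axial forces (sectioning from the free end, tension +): N_DE = 16.6 kN, N_CD = 16.6 kN, N_BC = -3.1 kN, N_AB = -8.87 kN.
A_BC = 1244 mm².
δ_AB = -8870·582/(218·44200) = -0.5358 mm
δ_BC = -3100·585/(1244·44200) = -0.03298 mm
δ_CD = 16600·334/(1410·44200) = 0.08896 mm
δ_DE = 16600·218/(107·44200) = 0.7652 mm
δ = Σδ_i = 0.2854 mm.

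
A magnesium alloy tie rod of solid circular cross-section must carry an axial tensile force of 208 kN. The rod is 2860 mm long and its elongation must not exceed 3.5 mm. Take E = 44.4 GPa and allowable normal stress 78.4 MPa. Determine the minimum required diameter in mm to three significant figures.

Required area A ≥ P/σ_allow = 208000/78.4 = 2653 mm².
For a solid circular section, d ≥ √(4A/π) = 58.12 mm.
Elongation limit: A ≥ PL/(Eδ_allow) = 208000·2860/(44400·3.5) = 3828 mm² ⇒ d ≥ 69.81 mm.
The elongation limit governs.

69.8 mm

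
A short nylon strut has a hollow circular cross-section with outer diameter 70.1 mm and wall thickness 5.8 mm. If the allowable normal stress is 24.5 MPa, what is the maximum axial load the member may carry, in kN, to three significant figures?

28.7 kN

A = 1172 mm².
P_max = σ_allow · A = 24.5 · 1172 = 28700 N = 28.7 kN.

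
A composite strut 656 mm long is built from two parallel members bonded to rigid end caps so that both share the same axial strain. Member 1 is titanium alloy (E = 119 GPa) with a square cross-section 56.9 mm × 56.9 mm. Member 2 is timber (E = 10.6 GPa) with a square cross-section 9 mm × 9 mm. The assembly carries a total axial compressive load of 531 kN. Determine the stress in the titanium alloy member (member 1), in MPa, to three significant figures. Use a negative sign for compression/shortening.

A_1 = 3238 mm².
A_2 = 81 mm².
Equal strain + equilibrium ⇒ each member carries load in proportion to AE: A₁E₁ = 385300000 N, A₂E₂ = 858600 N, ΣAE = 386100000 N.
σ₁ = P·E₁/ΣAE = -531000·119000/386100000 = -163.6 MPa.

-164 MPa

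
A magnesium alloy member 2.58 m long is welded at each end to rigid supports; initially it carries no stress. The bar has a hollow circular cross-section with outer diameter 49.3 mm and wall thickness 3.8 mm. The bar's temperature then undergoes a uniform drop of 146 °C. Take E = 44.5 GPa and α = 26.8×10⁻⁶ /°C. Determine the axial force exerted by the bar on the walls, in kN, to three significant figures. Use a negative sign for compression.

94.6 kN

Free thermal expansion αLΔT = 26.8e-6 · 2580 · -146 = -10.1 mm.
The walls impose strain ε = −(-10.1)/2580 = 3.9128e-03; σ = Eε = 44500 · 3.9128e-03 = 174.1 MPa.
Wall reaction R = σ·A = 174.1·543.2 = 94580 N = 94.58 kN.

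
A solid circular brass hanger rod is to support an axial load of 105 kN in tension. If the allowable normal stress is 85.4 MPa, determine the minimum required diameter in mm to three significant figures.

39.6 mm

Required area A ≥ P/σ_allow = 105000/85.4 = 1230 mm².
For a solid circular section, d ≥ √(4A/π) = 39.57 mm.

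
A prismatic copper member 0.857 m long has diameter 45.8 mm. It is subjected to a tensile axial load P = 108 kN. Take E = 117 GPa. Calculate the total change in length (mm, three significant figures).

0.480 mm

A = 1647 mm².
δ_mech = NL/(AE) = 108000·857/(1647·117000) = 0.4802 mm.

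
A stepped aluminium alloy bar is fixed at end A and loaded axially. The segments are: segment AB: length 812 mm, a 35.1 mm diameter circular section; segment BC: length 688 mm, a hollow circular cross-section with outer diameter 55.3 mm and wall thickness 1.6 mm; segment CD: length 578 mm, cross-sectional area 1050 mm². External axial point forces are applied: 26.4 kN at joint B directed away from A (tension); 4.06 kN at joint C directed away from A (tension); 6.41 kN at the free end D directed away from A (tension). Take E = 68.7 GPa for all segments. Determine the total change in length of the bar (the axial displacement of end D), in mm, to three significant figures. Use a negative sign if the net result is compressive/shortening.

Internal axial forces (sectioning from the free end, tension +): N_CD = 6.41 kN, N_BC = 10.47 kN, N_AB = 36.87 kN.
A_AB = 967.6 mm².
A_BC = 269.9 mm².
δ_AB = 36870·812/(967.6·68700) = 0.4504 mm
δ_BC = 10470·688/(269.9·68700) = 0.3884 mm
δ_CD = 6410·578/(1050·68700) = 0.05136 mm
δ = Σδ_i = 0.8902 mm.

0.890 mm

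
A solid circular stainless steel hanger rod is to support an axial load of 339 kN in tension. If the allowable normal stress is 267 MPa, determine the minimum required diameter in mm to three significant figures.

40.2 mm

Required area A ≥ P/σ_allow = 339000/267 = 1270 mm².
For a solid circular section, d ≥ √(4A/π) = 40.21 mm.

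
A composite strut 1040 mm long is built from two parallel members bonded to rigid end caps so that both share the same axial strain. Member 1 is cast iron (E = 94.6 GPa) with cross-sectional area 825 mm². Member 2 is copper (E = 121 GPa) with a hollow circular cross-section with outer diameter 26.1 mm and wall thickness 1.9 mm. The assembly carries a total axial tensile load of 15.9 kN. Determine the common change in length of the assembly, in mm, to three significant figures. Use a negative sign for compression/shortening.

0.173 mm

A_2 = 144.5 mm².
Equal strain + equilibrium ⇒ each member carries load in proportion to AE: A₁E₁ = 78040000 N, A₂E₂ = 17480000 N, ΣAE = 95520000 N.
δ = PL/ΣAE = 15900·1040/95520000 = 0.1731 mm.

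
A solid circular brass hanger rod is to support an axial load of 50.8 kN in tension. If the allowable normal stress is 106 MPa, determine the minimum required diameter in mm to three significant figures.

Required area A ≥ P/σ_allow = 50800/106 = 479.2 mm².
For a solid circular section, d ≥ √(4A/π) = 24.7 mm.

24.7 mm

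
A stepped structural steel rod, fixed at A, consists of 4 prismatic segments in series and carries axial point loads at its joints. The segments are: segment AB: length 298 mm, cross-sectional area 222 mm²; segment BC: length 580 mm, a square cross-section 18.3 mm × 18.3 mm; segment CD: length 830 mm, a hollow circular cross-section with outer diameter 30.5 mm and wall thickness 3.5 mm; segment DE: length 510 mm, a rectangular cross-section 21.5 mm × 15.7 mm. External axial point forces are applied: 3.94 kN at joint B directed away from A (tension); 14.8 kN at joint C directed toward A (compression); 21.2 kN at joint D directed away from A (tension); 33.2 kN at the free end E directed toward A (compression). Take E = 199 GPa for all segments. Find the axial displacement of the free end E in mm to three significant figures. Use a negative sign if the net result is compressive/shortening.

-0.808 mm

Internal axial forces (sectioning from the free end, tension +): N_DE = -33.2 kN, N_CD = -12 kN, N_BC = -26.8 kN, N_AB = -22.86 kN.
A_BC = 334.9 mm².
A_CD = 296.9 mm².
A_DE = 337.6 mm².
δ_AB = -22860·298/(222·199000) = -0.1542 mm
δ_BC = -26800·580/(334.9·199000) = -0.2332 mm
δ_CD = -12000·830/(296.9·199000) = -0.1686 mm
δ_DE = -33200·510/(337.6·199000) = -0.2521 mm
δ = Σδ_i = -0.8081 mm.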